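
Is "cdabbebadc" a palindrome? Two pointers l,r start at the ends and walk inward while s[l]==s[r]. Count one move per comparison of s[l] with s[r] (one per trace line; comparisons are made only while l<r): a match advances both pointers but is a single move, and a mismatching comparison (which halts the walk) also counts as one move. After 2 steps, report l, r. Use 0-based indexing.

l=2, r=7

[0,9] 'c'=='c' → l++,r--
[1,8] 'd'=='d' → l++,r--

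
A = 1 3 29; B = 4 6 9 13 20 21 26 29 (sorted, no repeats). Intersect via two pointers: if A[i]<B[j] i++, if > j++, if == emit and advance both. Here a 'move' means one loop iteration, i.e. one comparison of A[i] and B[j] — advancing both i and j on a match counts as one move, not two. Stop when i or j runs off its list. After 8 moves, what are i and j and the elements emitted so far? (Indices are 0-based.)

i=0 j=0: 1<4, i++
i=1 j=0: 3<4, i++
i=2 j=0: 29>4, j++
i=2 j=1: 29>6, j++
i=2 j=2: 29>9, j++
i=2 j=3: 29>13, j++
i=2 j=4: 29>20, j++
i=2 j=5: 29>21, j++

i=2, j=6, emitted=[]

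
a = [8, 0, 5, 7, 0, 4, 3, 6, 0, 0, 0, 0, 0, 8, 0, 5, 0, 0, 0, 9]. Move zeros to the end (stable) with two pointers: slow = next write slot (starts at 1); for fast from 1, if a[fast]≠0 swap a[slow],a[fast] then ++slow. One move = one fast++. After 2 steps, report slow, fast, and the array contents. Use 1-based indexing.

slow=2, fast=3, a=[8, 0, 5, 7, 0, 4, 3, 6, 0, 0, 0, 0, 0, 8, 0, 5, 0, 0, 0, 9]

(s=1,f=1) a[fast]=8≠0 swap→a[1]=8 → slow++,fast++
(s=2,f=2) a[fast]=0 → fast++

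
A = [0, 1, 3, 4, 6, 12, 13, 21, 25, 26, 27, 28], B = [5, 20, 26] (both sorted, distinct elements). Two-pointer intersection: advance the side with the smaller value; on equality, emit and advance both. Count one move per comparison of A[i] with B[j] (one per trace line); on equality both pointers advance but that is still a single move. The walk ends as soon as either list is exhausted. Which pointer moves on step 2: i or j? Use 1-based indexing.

i

[i=1,j=1] 0<5 → i++
[i=2,j=1] 1<5 → i++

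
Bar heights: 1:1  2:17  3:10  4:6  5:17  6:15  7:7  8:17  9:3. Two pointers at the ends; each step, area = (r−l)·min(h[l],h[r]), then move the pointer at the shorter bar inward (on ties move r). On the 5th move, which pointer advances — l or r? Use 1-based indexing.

l=1 r=9: min(1,3)*8=8 best=8 *, l++
l=2 r=9: min(17,3)*7=21 best=21 *, r--
l=2 r=8: min(17,17)*6=102 best=102 *, r--
l=2 r=7: min(17,7)*5=35 best=102, r--
l=2 r=6: min(17,15)*4=60 best=102, r--

r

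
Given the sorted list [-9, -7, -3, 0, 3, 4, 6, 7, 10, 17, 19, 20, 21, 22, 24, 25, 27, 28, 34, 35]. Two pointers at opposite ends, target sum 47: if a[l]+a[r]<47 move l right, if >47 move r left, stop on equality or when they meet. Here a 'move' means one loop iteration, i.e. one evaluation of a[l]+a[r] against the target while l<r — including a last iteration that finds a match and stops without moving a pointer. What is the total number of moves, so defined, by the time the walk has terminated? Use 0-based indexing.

13 moves

[0,19] -9+35=26 <47 → l++
[1,19] -7+35=28 <47 → l++
[2,19] -3+35=32 <47 → l++
[3,19] 0+35=35 <47 → l++
[4,19] 3+35=38 <47 → l++
[5,19] 4+35=39 <47 → l++
[6,19] 6+35=41 <47 → l++
[7,19] 7+35=42 <47 → l++
[8,19] 10+35=45 <47 → l++
[9,19] 17+35=52 >47 → r--
[9,18] 17+34=51 >47 → r--
[9,17] 17+28=45 <47 → l++
[10,17] 19+28=47 → found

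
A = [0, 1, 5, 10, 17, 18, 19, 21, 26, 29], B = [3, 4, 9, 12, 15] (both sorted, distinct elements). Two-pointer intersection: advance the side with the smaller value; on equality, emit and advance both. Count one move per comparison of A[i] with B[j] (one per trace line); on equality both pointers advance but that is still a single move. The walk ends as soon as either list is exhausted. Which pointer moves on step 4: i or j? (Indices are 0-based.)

j

i=0 j=0: 0<3, i++
i=1 j=0: 1<3, i++
i=2 j=0: 5>3, j++
i=2 j=1: 5>4, j++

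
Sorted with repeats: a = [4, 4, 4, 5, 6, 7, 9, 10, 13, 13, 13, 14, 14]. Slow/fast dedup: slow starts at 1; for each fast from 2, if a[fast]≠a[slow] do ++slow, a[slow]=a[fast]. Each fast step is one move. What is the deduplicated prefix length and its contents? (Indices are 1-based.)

(s=1,f=2) a[fast]=4=a[slow] dup → fast++
(s=1,f=3) a[fast]=4=a[slow] dup → fast++
(s=1,f=4) a[fast]=5≠a[slow]=4 write a[2]=5 → slow++,fast++
(s=2,f=5) a[fast]=6≠a[slow]=5 write a[3]=6 → slow++,fast++
(s=3,f=6) a[fast]=7≠a[slow]=6 write a[4]=7 → slow++,fast++
(s=4,f=7) a[fast]=9≠a[slow]=7 write a[5]=9 → slow++,fast++
(s=5,f=8) a[fast]=10≠a[slow]=9 write a[6]=10 → slow++,fast++
(s=6,f=9) a[fast]=13≠a[slow]=10 write a[7]=13 → slow++,fast++
(s=7,f=10) a[fast]=13=a[slow] dup → fast++
(s=7,f=11) a[fast]=13=a[slow] dup → fast++
(s=7,f=12) a[fast]=14≠a[slow]=13 write a[8]=14 → slow++,fast++
(s=8,f=13) a[fast]=14=a[slow] dup → fast++

length 8; prefix = [4, 5, 6, 7, 9, 10, 13, 14]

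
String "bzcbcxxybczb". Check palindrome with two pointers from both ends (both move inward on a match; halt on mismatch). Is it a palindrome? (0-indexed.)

l=0 r=11: 'b'=='b', l++,r--
l=1 r=10: 'z'=='z', l++,r--
l=2 r=9: 'c'=='c', l++,r--
l=3 r=8: 'b'=='b', l++,r--
l=4 r=7: 'c'!='y', stop

not a palindrome (mismatch at 4,7)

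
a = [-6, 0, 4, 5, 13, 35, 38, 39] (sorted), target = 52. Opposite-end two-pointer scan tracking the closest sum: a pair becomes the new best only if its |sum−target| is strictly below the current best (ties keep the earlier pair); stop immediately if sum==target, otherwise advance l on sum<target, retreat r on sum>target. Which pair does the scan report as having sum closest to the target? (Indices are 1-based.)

l=1 r=8: -6+39=33 d=19 *, l++
l=2 r=8: 0+39=39 d=13 *, l++
l=3 r=8: 4+39=43 d=9 *, l++
l=4 r=8: 5+39=44 d=8 *, l++
l=5 r=8: 13+39=52 d=0 *, stop

pair (13, 39) with sum 52 (|Δ|=0)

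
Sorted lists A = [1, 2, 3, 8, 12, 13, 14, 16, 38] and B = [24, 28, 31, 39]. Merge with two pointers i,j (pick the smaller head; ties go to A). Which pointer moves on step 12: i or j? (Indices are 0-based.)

i

i=0 j=0: A[i]=1<=B[j]=24 take 1, i++
i=1 j=0: A[i]=2<=B[j]=24 take 2, i++
i=2 j=0: A[i]=3<=B[j]=24 take 3, i++
i=3 j=0: A[i]=8<=B[j]=24 take 8, i++
i=4 j=0: A[i]=12<=B[j]=24 take 12, i++
i=5 j=0: A[i]=13<=B[j]=24 take 13, i++
i=6 j=0: A[i]=14<=B[j]=24 take 14, i++
i=7 j=0: A[i]=16<=B[j]=24 take 16, i++
i=8 j=0: A[i]=38>B[j]=24 take 24, j++
i=8 j=1: A[i]=38>B[j]=28 take 28, j++
i=8 j=2: A[i]=38>B[j]=31 take 31, j++
i=8 j=3: A[i]=38<=B[j]=39 take 38, i++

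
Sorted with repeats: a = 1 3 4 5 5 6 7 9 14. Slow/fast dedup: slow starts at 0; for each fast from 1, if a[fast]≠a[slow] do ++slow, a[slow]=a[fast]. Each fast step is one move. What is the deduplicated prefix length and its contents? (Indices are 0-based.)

slow=0 fast=1: a[fast]=3≠a[slow]=1 write a[1]=3, slow++,fast++
slow=1 fast=2: a[fast]=4≠a[slow]=3 write a[2]=4, slow++,fast++
slow=2 fast=3: a[fast]=5≠a[slow]=4 write a[3]=5, slow++,fast++
slow=3 fast=4: a[fast]=5=a[slow] dup, fast++
slow=3 fast=5: a[fast]=6≠a[slow]=5 write a[4]=6, slow++,fast++
slow=4 fast=6: a[fast]=7≠a[slow]=6 write a[5]=7, slow++,fast++
slow=5 fast=7: a[fast]=9≠a[slow]=7 write a[6]=9, slow++,fast++
slow=6 fast=8: a[fast]=14≠a[slow]=9 write a[7]=14, slow++,fast++

length 8; prefix = [1, 3, 4, 5, 6, 7, 9, 14]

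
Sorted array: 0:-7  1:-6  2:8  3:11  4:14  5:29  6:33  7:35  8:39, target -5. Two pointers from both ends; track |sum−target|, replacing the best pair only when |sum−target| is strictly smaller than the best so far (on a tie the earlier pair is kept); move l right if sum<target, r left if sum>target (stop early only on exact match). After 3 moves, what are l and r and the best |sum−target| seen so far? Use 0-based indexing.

l=0, r=5, best |Δ|=31

l=0 r=8: -7+39=32 d=37 *, r--
l=0 r=7: -7+35=28 d=33 *, r--
l=0 r=6: -7+33=26 d=31 *, r--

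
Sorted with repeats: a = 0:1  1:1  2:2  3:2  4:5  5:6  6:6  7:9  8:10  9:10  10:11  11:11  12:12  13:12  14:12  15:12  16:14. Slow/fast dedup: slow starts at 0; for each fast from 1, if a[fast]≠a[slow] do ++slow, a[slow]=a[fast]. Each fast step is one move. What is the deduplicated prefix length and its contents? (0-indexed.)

(s=0,f=1) a[fast]=1=a[slow] dup → fast++
(s=0,f=2) a[fast]=2≠a[slow]=1 write a[1]=2 → slow++,fast++
(s=1,f=3) a[fast]=2=a[slow] dup → fast++
(s=1,f=4) a[fast]=5≠a[slow]=2 write a[2]=5 → slow++,fast++
(s=2,f=5) a[fast]=6≠a[slow]=5 write a[3]=6 → slow++,fast++
(s=3,f=6) a[fast]=6=a[slow] dup → fast++
(s=3,f=7) a[fast]=9≠a[slow]=6 write a[4]=9 → slow++,fast++
(s=4,f=8) a[fast]=10≠a[slow]=9 write a[5]=10 → slow++,fast++
(s=5,f=9) a[fast]=10=a[slow] dup → fast++
(s=5,f=10) a[fast]=11≠a[slow]=10 write a[6]=11 → slow++,fast++
(s=6,f=11) a[fast]=11=a[slow] dup → fast++
(s=6,f=12) a[fast]=12≠a[slow]=11 write a[7]=12 → slow++,fast++
(s=7,f=13) a[fast]=12=a[slow] dup → fast++
(s=7,f=14) a[fast]=12=a[slow] dup → fast++
(s=7,f=15) a[fast]=12=a[slow] dup → fast++
(s=7,f=16) a[fast]=14≠a[slow]=12 write a[8]=14 → slow++,fast++

length 9; prefix = [1, 2, 5, 6, 9, 10, 11, 12, 14]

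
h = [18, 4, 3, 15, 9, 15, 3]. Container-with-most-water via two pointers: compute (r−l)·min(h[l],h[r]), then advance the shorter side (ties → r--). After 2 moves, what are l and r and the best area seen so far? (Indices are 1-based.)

[1,7] min(18,3)*6=18 best=18 * → r--
[1,6] min(18,15)*5=75 best=75 * → r--

l=1, r=5, best area=75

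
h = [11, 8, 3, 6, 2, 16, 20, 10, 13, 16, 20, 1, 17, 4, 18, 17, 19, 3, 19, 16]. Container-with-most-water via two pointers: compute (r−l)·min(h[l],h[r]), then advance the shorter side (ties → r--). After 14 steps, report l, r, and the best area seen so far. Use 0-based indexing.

[0,19] min(11,16)*19=209 best=209 * → l++
[1,19] min(8,16)*18=144 best=209 → l++
[2,19] min(3,16)*17=51 best=209 → l++
[3,19] min(6,16)*16=96 best=209 → l++
[4,19] min(2,16)*15=30 best=209 → l++
[5,19] min(16,16)*14=224 best=224 * → r--
[5,18] min(16,19)*13=208 best=224 → l++
[6,18] min(20,19)*12=228 best=228 * → r--
[6,17] min(20,3)*11=33 best=228 → r--
[6,16] min(20,19)*10=190 best=228 → r--
[6,15] min(20,17)*9=153 best=228 → r--
[6,14] min(20,18)*8=144 best=228 → r--
[6,13] min(20,4)*7=28 best=228 → r--
[6,12] min(20,17)*6=102 best=228 → r--

l=6, r=11, best area=228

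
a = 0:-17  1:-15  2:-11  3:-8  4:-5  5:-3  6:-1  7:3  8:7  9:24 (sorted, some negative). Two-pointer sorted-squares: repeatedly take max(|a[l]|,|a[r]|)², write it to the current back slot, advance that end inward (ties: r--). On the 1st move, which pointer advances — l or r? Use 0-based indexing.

r

[0,9] |-17|<=|24| out[9]=576 → r--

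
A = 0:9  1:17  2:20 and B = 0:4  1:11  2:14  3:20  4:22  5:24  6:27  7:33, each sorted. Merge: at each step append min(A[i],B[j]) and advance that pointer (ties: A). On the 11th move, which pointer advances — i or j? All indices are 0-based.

j

i=0 j=0: A[i]=9>B[j]=4 take 4, j++
i=0 j=1: A[i]=9<=B[j]=11 take 9, i++
i=1 j=1: A[i]=17>B[j]=11 take 11, j++
i=1 j=2: A[i]=17>B[j]=14 take 14, j++
i=1 j=3: A[i]=17<=B[j]=20 take 17, i++
i=2 j=3: A[i]=20<=B[j]=20 take 20, i++
i=3 j=3: A done, take B[j]=20, j++
i=3 j=4: A done, take B[j]=22, j++
i=3 j=5: A done, take B[j]=24, j++
i=3 j=6: A done, take B[j]=27, j++
i=3 j=7: A done, take B[j]=33, j++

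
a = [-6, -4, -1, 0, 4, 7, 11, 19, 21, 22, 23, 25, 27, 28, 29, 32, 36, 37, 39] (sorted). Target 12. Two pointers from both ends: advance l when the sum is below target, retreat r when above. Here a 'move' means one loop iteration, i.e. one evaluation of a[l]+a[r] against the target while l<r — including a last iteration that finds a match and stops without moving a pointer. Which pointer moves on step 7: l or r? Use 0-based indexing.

[0,18] -6+39=33 >12 → r--
[0,17] -6+37=31 >12 → r--
[0,16] -6+36=30 >12 → r--
[0,15] -6+32=26 >12 → r--
[0,14] -6+29=23 >12 → r--
[0,13] -6+28=22 >12 → r--
[0,12] -6+27=21 >12 → r--

r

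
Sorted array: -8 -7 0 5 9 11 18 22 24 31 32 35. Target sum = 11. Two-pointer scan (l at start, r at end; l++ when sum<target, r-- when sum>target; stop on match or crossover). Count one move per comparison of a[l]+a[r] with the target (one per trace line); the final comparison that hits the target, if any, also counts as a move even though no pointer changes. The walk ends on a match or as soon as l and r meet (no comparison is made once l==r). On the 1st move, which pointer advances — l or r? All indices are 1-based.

l=1 r=12: -8+35=27 >11, r--

r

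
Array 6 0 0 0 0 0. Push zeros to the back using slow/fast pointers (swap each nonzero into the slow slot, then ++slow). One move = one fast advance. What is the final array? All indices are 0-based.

(s=0,f=0) a[fast]=6≠0 swap→a[0]=6 → slow++,fast++
(s=1,f=1) a[fast]=0 → fast++
(s=1,f=2) a[fast]=0 → fast++
(s=1,f=3) a[fast]=0 → fast++
(s=1,f=4) a[fast]=0 → fast++
(s=1,f=5) a[fast]=0 → fast++

[6, 0, 0, 0, 0, 0]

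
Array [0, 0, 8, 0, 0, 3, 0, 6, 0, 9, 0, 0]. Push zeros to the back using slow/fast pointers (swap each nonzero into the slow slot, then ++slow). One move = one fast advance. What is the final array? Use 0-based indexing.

[8, 3, 6, 9, 0, 0, 0, 0, 0, 0, 0, 0]

(s=0,f=0) a[fast]=0 → fast++
(s=0,f=1) a[fast]=0 → fast++
(s=0,f=2) a[fast]=8≠0 swap→a[0]=8 → slow++,fast++
(s=1,f=3) a[fast]=0 → fast++
(s=1,f=4) a[fast]=0 → fast++
(s=1,f=5) a[fast]=3≠0 swap→a[1]=3 → slow++,fast++
(s=2,f=6) a[fast]=0 → fast++
(s=2,f=7) a[fast]=6≠0 swap→a[2]=6 → slow++,fast++
(s=3,f=8) a[fast]=0 → fast++
(s=3,f=9) a[fast]=9≠0 swap→a[3]=9 → slow++,fast++
(s=4,f=10) a[fast]=0 → fast++
(s=4,f=11) a[fast]=0 → fast++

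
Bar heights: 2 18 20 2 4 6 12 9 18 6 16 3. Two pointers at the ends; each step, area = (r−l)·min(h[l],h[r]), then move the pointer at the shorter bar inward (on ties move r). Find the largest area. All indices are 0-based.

l=0 r=11: min(2,3)*11=22 best=22 *, l++
l=1 r=11: min(18,3)*10=30 best=30 *, r--
l=1 r=10: min(18,16)*9=144 best=144 *, r--
l=1 r=9: min(18,6)*8=48 best=144, r--
l=1 r=8: min(18,18)*7=126 best=144, r--
l=1 r=7: min(18,9)*6=54 best=144, r--
l=1 r=6: min(18,12)*5=60 best=144, r--
l=1 r=5: min(18,6)*4=24 best=144, r--
l=1 r=4: min(18,4)*3=12 best=144, r--
l=1 r=3: min(18,2)*2=4 best=144, r--
l=1 r=2: min(18,20)*1=18 best=144, l++

max area = 144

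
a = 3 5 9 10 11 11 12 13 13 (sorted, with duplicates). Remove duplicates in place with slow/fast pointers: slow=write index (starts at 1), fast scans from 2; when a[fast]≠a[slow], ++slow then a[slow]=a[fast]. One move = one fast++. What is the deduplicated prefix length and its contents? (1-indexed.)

(s=1,f=2) a[fast]=5≠a[slow]=3 write a[2]=5 → slow++,fast++
(s=2,f=3) a[fast]=9≠a[slow]=5 write a[3]=9 → slow++,fast++
(s=3,f=4) a[fast]=10≠a[slow]=9 write a[4]=10 → slow++,fast++
(s=4,f=5) a[fast]=11≠a[slow]=10 write a[5]=11 → slow++,fast++
(s=5,f=6) a[fast]=11=a[slow] dup → fast++
(s=5,f=7) a[fast]=12≠a[slow]=11 write a[6]=12 → slow++,fast++
(s=6,f=8) a[fast]=13≠a[slow]=12 write a[7]=13 → slow++,fast++
(s=7,f=9) a[fast]=13=a[slow] dup → fast++

length 7; prefix = [3, 5, 9, 10, 11, 12, 13]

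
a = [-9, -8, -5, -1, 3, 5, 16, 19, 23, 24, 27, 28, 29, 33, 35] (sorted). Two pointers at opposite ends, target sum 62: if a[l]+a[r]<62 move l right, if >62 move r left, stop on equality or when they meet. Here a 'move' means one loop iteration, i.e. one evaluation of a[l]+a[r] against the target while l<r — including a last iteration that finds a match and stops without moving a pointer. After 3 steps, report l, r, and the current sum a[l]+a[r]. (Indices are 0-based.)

l=3, r=14, sum=34

[0,14] -9+35=26 <62 → l++
[1,14] -8+35=27 <62 → l++
[2,14] -5+35=30 <62 → l++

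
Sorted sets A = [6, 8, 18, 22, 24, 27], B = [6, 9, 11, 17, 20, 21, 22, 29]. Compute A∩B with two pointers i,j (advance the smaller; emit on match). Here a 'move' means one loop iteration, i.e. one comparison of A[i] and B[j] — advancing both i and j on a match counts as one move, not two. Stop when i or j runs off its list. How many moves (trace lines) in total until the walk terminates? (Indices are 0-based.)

i=0 j=0: 6==6 emit, i++,j++
i=1 j=1: 8<9, i++
i=2 j=1: 18>9, j++
i=2 j=2: 18>11, j++
i=2 j=3: 18>17, j++
i=2 j=4: 18<20, i++
i=3 j=4: 22>20, j++
i=3 j=5: 22>21, j++
i=3 j=6: 22==22 emit, i++,j++
i=4 j=7: 24<29, i++
i=5 j=7: 27<29, i++

11 moves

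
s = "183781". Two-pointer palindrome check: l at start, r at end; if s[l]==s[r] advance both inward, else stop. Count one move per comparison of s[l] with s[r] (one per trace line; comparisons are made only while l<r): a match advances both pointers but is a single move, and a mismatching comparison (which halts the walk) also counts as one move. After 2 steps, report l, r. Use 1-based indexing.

l=3, r=4

[1,6] '1'=='1' → l++,r--
[2,5] '8'=='8' → l++,r--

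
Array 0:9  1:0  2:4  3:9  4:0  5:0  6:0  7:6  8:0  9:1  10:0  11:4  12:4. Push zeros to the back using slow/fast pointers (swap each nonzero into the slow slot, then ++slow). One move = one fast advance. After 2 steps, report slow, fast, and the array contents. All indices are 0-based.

slow=0 fast=0: a[fast]=9≠0 swap→a[0]=9, slow++,fast++
slow=1 fast=1: a[fast]=0, fast++

slow=1, fast=2, a=[9, 0, 4, 9, 0, 0, 0, 6, 0, 1, 0, 4, 4]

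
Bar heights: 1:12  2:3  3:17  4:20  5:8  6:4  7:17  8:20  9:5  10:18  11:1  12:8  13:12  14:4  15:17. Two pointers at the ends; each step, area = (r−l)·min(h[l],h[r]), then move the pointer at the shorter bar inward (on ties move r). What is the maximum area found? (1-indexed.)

l=1 r=15: min(12,17)*14=168 best=168 *, l++
l=2 r=15: min(3,17)*13=39 best=168, l++
l=3 r=15: min(17,17)*12=204 best=204 *, r--
l=3 r=14: min(17,4)*11=44 best=204, r--
l=3 r=13: min(17,12)*10=120 best=204, r--
l=3 r=12: min(17,8)*9=72 best=204, r--
l=3 r=11: min(17,1)*8=8 best=204, r--
l=3 r=10: min(17,18)*7=119 best=204, l++
l=4 r=10: min(20,18)*6=108 best=204, r--
l=4 r=9: min(20,5)*5=25 best=204, r--
l=4 r=8: min(20,20)*4=80 best=204, r--
l=4 r=7: min(20,17)*3=51 best=204, r--
l=4 r=6: min(20,4)*2=8 best=204, r--
l=4 r=5: min(20,8)*1=8 best=204, r--

max area = 204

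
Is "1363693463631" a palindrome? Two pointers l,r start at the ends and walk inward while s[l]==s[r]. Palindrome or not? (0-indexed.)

[0,12] '1'=='1' → l++,r--
[1,11] '3'=='3' → l++,r--
[2,10] '6'=='6' → l++,r--
[3,9] '3'=='3' → l++,r--
[4,8] '6'=='6' → l++,r--
[5,7] '9'!='4' → stop

not a palindrome (mismatch at 5,7)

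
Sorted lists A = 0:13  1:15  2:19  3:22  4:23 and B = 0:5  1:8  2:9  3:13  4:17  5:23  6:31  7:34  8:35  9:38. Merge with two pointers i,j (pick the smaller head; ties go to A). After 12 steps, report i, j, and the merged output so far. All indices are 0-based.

[i=0,j=0] A[i]=13>B[j]=5 take 5 → j++
[i=0,j=1] A[i]=13>B[j]=8 take 8 → j++
[i=0,j=2] A[i]=13>B[j]=9 take 9 → j++
[i=0,j=3] A[i]=13<=B[j]=13 take 13 → i++
[i=1,j=3] A[i]=15>B[j]=13 take 13 → j++
[i=1,j=4] A[i]=15<=B[j]=17 take 15 → i++
[i=2,j=4] A[i]=19>B[j]=17 take 17 → j++
[i=2,j=5] A[i]=19<=B[j]=23 take 19 → i++
[i=3,j=5] A[i]=22<=B[j]=23 take 22 → i++
[i=4,j=5] A[i]=23<=B[j]=23 take 23 → i++
[i=5,j=5] A done, take B[j]=23 → j++
[i=5,j=6] A done, take B[j]=31 → j++

i=5, j=7, merged so far=[5, 8, 9, 13, 13, 15, 17, 19, 22, 23, 23, 31]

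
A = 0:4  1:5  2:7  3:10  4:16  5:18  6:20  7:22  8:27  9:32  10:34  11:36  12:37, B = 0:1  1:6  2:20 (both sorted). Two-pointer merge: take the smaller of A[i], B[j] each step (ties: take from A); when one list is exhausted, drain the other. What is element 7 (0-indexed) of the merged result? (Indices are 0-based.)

merged[7] = 18

i=0 j=0: A[i]=4>B[j]=1 take 1, j++
i=0 j=1: A[i]=4<=B[j]=6 take 4, i++
i=1 j=1: A[i]=5<=B[j]=6 take 5, i++
i=2 j=1: A[i]=7>B[j]=6 take 6, j++
i=2 j=2: A[i]=7<=B[j]=20 take 7, i++
i=3 j=2: A[i]=10<=B[j]=20 take 10, i++
i=4 j=2: A[i]=16<=B[j]=20 take 16, i++
i=5 j=2: A[i]=18<=B[j]=20 take 18, i++
i=6 j=2: A[i]=20<=B[j]=20 take 20, i++
i=7 j=2: A[i]=22>B[j]=20 take 20, j++
i=7 j=3: B done, take A[i]=22, i++
i=8 j=3: B done, take A[i]=27, i++
i=9 j=3: B done, take A[i]=32, i++
i=10 j=3: B done, take A[i]=34, i++
i=11 j=3: B done, take A[i]=36, i++
i=12 j=3: B done, take A[i]=37, i++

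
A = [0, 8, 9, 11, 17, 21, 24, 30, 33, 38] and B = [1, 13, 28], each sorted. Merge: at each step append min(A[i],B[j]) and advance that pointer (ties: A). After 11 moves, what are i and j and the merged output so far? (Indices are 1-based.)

i=9, j=4, merged so far=[0, 1, 8, 9, 11, 13, 17, 21, 24, 28, 30]

[i=1,j=1] A[i]=0<=B[j]=1 take 0 → i++
[i=2,j=1] A[i]=8>B[j]=1 take 1 → j++
[i=2,j=2] A[i]=8<=B[j]=13 take 8 → i++
[i=3,j=2] A[i]=9<=B[j]=13 take 9 → i++
[i=4,j=2] A[i]=11<=B[j]=13 take 11 → i++
[i=5,j=2] A[i]=17>B[j]=13 take 13 → j++
[i=5,j=3] A[i]=17<=B[j]=28 take 17 → i++
[i=6,j=3] A[i]=21<=B[j]=28 take 21 → i++
[i=7,j=3] A[i]=24<=B[j]=28 take 24 → i++
[i=8,j=3] A[i]=30>B[j]=28 take 28 → j++
[i=8,j=4] B done, take A[i]=30 → i++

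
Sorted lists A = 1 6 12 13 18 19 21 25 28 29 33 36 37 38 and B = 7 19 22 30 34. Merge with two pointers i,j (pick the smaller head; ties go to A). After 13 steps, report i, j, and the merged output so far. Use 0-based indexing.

[i=0,j=0] A[i]=1<=B[j]=7 take 1 → i++
[i=1,j=0] A[i]=6<=B[j]=7 take 6 → i++
[i=2,j=0] A[i]=12>B[j]=7 take 7 → j++
[i=2,j=1] A[i]=12<=B[j]=19 take 12 → i++
[i=3,j=1] A[i]=13<=B[j]=19 take 13 → i++
[i=4,j=1] A[i]=18<=B[j]=19 take 18 → i++
[i=5,j=1] A[i]=19<=B[j]=19 take 19 → i++
[i=6,j=1] A[i]=21>B[j]=19 take 19 → j++
[i=6,j=2] A[i]=21<=B[j]=22 take 21 → i++
[i=7,j=2] A[i]=25>B[j]=22 take 22 → j++
[i=7,j=3] A[i]=25<=B[j]=30 take 25 → i++
[i=8,j=3] A[i]=28<=B[j]=30 take 28 → i++
[i=9,j=3] A[i]=29<=B[j]=30 take 29 → i++

i=10, j=3, merged so far=[1, 6, 7, 12, 13, 18, 19, 19, 21, 22, 25, 28, 29]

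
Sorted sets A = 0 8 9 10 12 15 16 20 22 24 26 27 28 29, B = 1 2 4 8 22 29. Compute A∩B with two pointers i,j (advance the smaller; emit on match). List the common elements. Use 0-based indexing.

intersection = [8, 22, 29]

i=0 j=0: 0<1, i++
i=1 j=0: 8>1, j++
i=1 j=1: 8>2, j++
i=1 j=2: 8>4, j++
i=1 j=3: 8==8 emit, i++,j++
i=2 j=4: 9<22, i++
i=3 j=4: 10<22, i++
i=4 j=4: 12<22, i++
i=5 j=4: 15<22, i++
i=6 j=4: 16<22, i++
i=7 j=4: 20<22, i++
i=8 j=4: 22==22 emit, i++,j++
i=9 j=5: 24<29, i++
i=10 j=5: 26<29, i++
i=11 j=5: 27<29, i++
i=12 j=5: 28<29, i++
i=13 j=5: 29==29 emit, i++,j++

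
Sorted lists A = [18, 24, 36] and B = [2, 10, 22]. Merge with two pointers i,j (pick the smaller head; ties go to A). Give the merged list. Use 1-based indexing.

[2, 10, 18, 22, 24, 36]

[i=1,j=1] A[i]=18>B[j]=2 take 2 → j++
[i=1,j=2] A[i]=18>B[j]=10 take 10 → j++
[i=1,j=3] A[i]=18<=B[j]=22 take 18 → i++
[i=2,j=3] A[i]=24>B[j]=22 take 22 → j++
[i=2,j=4] B done, take A[i]=24 → i++
[i=3,j=4] B done, take A[i]=36 → i++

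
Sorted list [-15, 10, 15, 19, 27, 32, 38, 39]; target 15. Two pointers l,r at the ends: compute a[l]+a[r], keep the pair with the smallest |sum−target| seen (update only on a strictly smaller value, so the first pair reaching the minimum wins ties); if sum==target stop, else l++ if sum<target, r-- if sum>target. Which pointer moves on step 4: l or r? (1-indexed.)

[1,8] -15+39=24 d=9 * → r--
[1,7] -15+38=23 d=8 * → r--
[1,6] -15+32=17 d=2 * → r--
[1,5] -15+27=12 d=3 → l++

l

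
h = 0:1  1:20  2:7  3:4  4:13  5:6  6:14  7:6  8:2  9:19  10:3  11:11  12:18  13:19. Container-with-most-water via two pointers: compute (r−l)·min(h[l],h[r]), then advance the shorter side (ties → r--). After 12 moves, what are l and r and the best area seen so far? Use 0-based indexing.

l=1, r=2, best area=228

l=0 r=13: min(1,19)*13=13 best=13 *, l++
l=1 r=13: min(20,19)*12=228 best=228 *, r--
l=1 r=12: min(20,18)*11=198 best=228, r--
l=1 r=11: min(20,11)*10=110 best=228, r--
l=1 r=10: min(20,3)*9=27 best=228, r--
l=1 r=9: min(20,19)*8=152 best=228, r--
l=1 r=8: min(20,2)*7=14 best=228, r--
l=1 r=7: min(20,6)*6=36 best=228, r--
l=1 r=6: min(20,14)*5=70 best=228, r--
l=1 r=5: min(20,6)*4=24 best=228, r--
l=1 r=4: min(20,13)*3=39 best=228, r--
l=1 r=3: min(20,4)*2=8 best=228, r--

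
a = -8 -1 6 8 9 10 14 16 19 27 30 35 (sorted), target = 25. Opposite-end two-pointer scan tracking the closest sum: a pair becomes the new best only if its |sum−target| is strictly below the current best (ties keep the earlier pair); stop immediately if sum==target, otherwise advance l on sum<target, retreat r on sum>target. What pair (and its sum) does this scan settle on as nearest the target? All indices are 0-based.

l=0 r=11: -8+35=27 d=2 *, r--
l=0 r=10: -8+30=22 d=3, l++
l=1 r=10: -1+30=29 d=4, r--
l=1 r=9: -1+27=26 d=1 *, r--
l=1 r=8: -1+19=18 d=7, l++
l=2 r=8: 6+19=25 d=0 *, stop

pair (6, 19) with sum 25 (|Δ|=0)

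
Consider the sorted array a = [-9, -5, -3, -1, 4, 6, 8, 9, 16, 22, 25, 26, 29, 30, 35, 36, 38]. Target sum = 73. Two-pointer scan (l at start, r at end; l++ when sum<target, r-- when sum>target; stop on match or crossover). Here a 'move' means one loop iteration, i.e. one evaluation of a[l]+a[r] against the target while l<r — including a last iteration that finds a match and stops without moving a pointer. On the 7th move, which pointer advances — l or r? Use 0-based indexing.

[0,16] -9+38=29 <73 → l++
[1,16] -5+38=33 <73 → l++
[2,16] -3+38=35 <73 → l++
[3,16] -1+38=37 <73 → l++
[4,16] 4+38=42 <73 → l++
[5,16] 6+38=44 <73 → l++
[6,16] 8+38=46 <73 → l++

l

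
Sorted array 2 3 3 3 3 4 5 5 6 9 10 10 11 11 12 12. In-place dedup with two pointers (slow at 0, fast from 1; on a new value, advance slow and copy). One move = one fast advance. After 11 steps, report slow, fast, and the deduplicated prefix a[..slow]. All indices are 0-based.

slow=6, fast=12, prefix=[2, 3, 4, 5, 6, 9, 10]

(s=0,f=1) a[fast]=3≠a[slow]=2 write a[1]=3 → slow++,fast++
(s=1,f=2) a[fast]=3=a[slow] dup → fast++
(s=1,f=3) a[fast]=3=a[slow] dup → fast++
(s=1,f=4) a[fast]=3=a[slow] dup → fast++
(s=1,f=5) a[fast]=4≠a[slow]=3 write a[2]=4 → slow++,fast++
(s=2,f=6) a[fast]=5≠a[slow]=4 write a[3]=5 → slow++,fast++
(s=3,f=7) a[fast]=5=a[slow] dup → fast++
(s=3,f=8) a[fast]=6≠a[slow]=5 write a[4]=6 → slow++,fast++
(s=4,f=9) a[fast]=9≠a[slow]=6 write a[5]=9 → slow++,fast++
(s=5,f=10) a[fast]=10≠a[slow]=9 write a[6]=10 → slow++,fast++
(s=6,f=11) a[fast]=10=a[slow] dup → fast++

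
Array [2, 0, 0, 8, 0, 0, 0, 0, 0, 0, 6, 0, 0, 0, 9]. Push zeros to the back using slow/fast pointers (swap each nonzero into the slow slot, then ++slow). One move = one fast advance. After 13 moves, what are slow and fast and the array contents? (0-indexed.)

slow=3, fast=13, a=[2, 8, 6, 0, 0, 0, 0, 0, 0, 0, 0, 0, 0, 0, 9]

(s=0,f=0) a[fast]=2≠0 swap→a[0]=2 → slow++,fast++
(s=1,f=1) a[fast]=0 → fast++
(s=1,f=2) a[fast]=0 → fast++
(s=1,f=3) a[fast]=8≠0 swap→a[1]=8 → slow++,fast++
(s=2,f=4) a[fast]=0 → fast++
(s=2,f=5) a[fast]=0 → fast++
(s=2,f=6) a[fast]=0 → fast++
(s=2,f=7) a[fast]=0 → fast++
(s=2,f=8) a[fast]=0 → fast++
(s=2,f=9) a[fast]=0 → fast++
(s=2,f=10) a[fast]=6≠0 swap→a[2]=6 → slow++,fast++
(s=3,f=11) a[fast]=0 → fast++
(s=3,f=12) a[fast]=0 → fast++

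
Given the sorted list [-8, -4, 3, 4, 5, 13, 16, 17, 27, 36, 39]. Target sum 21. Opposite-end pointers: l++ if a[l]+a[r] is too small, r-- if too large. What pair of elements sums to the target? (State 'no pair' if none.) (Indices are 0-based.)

(4, 17)

[0,10] -8+39=31 >21 → r--
[0,9] -8+36=28 >21 → r--
[0,8] -8+27=19 <21 → l++
[1,8] -4+27=23 >21 → r--
[1,7] -4+17=13 <21 → l++
[2,7] 3+17=20 <21 → l++
[3,7] 4+17=21 → found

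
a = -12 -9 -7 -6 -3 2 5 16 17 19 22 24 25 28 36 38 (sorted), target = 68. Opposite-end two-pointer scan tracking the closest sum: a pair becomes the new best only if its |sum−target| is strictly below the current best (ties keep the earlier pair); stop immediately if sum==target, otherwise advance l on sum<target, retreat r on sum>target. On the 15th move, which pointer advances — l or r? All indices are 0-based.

l=0 r=15: -12+38=26 d=42 *, l++
l=1 r=15: -9+38=29 d=39 *, l++
l=2 r=15: -7+38=31 d=37 *, l++
l=3 r=15: -6+38=32 d=36 *, l++
l=4 r=15: -3+38=35 d=33 *, l++
l=5 r=15: 2+38=40 d=28 *, l++
l=6 r=15: 5+38=43 d=25 *, l++
l=7 r=15: 16+38=54 d=14 *, l++
l=8 r=15: 17+38=55 d=13 *, l++
l=9 r=15: 19+38=57 d=11 *, l++
l=10 r=15: 22+38=60 d=8 *, l++
l=11 r=15: 24+38=62 d=6 *, l++
l=12 r=15: 25+38=63 d=5 *, l++
l=13 r=15: 28+38=66 d=2 *, l++
l=14 r=15: 36+38=74 d=6, r--

r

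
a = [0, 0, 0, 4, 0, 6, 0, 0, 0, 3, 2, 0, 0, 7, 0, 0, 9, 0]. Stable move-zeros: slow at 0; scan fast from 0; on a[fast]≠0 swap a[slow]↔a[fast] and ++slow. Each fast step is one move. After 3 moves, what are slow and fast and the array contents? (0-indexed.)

slow=0, fast=3, a=[0, 0, 0, 4, 0, 6, 0, 0, 0, 3, 2, 0, 0, 7, 0, 0, 9, 0]

(s=0,f=0) a[fast]=0 → fast++
(s=0,f=1) a[fast]=0 → fast++
(s=0,f=2) a[fast]=0 → fast++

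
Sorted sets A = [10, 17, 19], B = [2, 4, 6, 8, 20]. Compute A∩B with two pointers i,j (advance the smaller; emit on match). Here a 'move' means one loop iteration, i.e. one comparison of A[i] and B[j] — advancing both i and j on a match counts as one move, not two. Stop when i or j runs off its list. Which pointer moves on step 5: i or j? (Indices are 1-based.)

i

i=1 j=1: 10>2, j++
i=1 j=2: 10>4, j++
i=1 j=3: 10>6, j++
i=1 j=4: 10>8, j++
i=1 j=5: 10<20, i++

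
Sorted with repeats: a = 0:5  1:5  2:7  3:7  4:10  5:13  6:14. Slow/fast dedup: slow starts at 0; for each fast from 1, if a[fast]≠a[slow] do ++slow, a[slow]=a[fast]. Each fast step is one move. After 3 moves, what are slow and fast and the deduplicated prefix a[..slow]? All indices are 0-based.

slow=1, fast=4, prefix=[5, 7]

slow=0 fast=1: a[fast]=5=a[slow] dup, fast++
slow=0 fast=2: a[fast]=7≠a[slow]=5 write a[1]=7, slow++,fast++
slow=1 fast=3: a[fast]=7=a[slow] dup, fast++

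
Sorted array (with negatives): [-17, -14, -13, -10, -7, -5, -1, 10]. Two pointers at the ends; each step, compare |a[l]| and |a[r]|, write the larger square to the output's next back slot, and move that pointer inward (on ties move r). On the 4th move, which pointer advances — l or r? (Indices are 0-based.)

r

[0,7] |-17|>|10| out[7]=289 → l++
[1,7] |-14|>|10| out[6]=196 → l++
[2,7] |-13|>|10| out[5]=169 → l++
[3,7] |-10|<=|10| out[4]=100 → r--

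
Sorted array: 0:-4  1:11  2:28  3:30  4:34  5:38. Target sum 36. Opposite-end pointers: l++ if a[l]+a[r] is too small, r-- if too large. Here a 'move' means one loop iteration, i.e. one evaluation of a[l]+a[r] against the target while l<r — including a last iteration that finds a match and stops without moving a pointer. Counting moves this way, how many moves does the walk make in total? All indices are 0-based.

l=0 r=5: -4+38=34 <36, l++
l=1 r=5: 11+38=49 >36, r--
l=1 r=4: 11+34=45 >36, r--
l=1 r=3: 11+30=41 >36, r--
l=1 r=2: 11+28=39 >36, r--

5 moves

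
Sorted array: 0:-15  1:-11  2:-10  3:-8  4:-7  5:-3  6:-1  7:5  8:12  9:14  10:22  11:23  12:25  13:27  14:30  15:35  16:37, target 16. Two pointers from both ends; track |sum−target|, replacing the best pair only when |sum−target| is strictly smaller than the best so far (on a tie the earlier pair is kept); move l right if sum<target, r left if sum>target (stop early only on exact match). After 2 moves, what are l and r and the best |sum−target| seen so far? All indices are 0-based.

l=0, r=14, best |Δ|=4

[0,16] -15+37=22 d=6 * → r--
[0,15] -15+35=20 d=4 * → r--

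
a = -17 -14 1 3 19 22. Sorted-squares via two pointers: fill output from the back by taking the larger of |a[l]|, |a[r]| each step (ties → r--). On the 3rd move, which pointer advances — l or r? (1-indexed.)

l

l=1 r=6: |-17|<=|22| out[6]=484, r--
l=1 r=5: |-17|<=|19| out[5]=361, r--
l=1 r=4: |-17|>|3| out[4]=289, l++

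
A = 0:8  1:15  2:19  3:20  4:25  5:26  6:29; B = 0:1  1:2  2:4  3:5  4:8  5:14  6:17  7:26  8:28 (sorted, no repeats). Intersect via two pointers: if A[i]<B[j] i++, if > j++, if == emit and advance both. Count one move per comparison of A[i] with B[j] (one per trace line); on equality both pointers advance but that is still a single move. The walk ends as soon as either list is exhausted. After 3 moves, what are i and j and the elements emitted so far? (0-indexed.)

[i=0,j=0] 8>1 → j++
[i=0,j=1] 8>2 → j++
[i=0,j=2] 8>4 → j++

i=0, j=3, emitted=[]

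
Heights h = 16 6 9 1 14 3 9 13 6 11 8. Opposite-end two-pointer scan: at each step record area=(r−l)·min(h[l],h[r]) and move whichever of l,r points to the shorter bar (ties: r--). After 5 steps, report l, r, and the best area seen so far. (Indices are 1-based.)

l=1 r=11: min(16,8)*10=80 best=80 *, r--
l=1 r=10: min(16,11)*9=99 best=99 *, r--
l=1 r=9: min(16,6)*8=48 best=99, r--
l=1 r=8: min(16,13)*7=91 best=99, r--
l=1 r=7: min(16,9)*6=54 best=99, r--

l=1, r=6, best area=99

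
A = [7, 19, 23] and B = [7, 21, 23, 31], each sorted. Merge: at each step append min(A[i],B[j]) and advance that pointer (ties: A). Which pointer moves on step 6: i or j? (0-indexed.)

j

i=0 j=0: A[i]=7<=B[j]=7 take 7, i++
i=1 j=0: A[i]=19>B[j]=7 take 7, j++
i=1 j=1: A[i]=19<=B[j]=21 take 19, i++
i=2 j=1: A[i]=23>B[j]=21 take 21, j++
i=2 j=2: A[i]=23<=B[j]=23 take 23, i++
i=3 j=2: A done, take B[j]=23, j++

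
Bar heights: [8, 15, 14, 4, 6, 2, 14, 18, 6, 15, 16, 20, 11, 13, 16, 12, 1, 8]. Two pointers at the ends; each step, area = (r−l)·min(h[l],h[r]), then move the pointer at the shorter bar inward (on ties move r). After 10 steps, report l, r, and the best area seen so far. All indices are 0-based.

l=0 r=17: min(8,8)*17=136 best=136 *, r--
l=0 r=16: min(8,1)*16=16 best=136, r--
l=0 r=15: min(8,12)*15=120 best=136, l++
l=1 r=15: min(15,12)*14=168 best=168 *, r--
l=1 r=14: min(15,16)*13=195 best=195 *, l++
l=2 r=14: min(14,16)*12=168 best=195, l++
l=3 r=14: min(4,16)*11=44 best=195, l++
l=4 r=14: min(6,16)*10=60 best=195, l++
l=5 r=14: min(2,16)*9=18 best=195, l++
l=6 r=14: min(14,16)*8=112 best=195, l++

l=7, r=14, best area=195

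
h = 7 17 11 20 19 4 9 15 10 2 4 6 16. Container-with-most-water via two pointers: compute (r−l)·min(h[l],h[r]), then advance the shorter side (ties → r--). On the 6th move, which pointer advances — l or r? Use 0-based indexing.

l=0 r=12: min(7,16)*12=84 best=84 *, l++
l=1 r=12: min(17,16)*11=176 best=176 *, r--
l=1 r=11: min(17,6)*10=60 best=176, r--
l=1 r=10: min(17,4)*9=36 best=176, r--
l=1 r=9: min(17,2)*8=16 best=176, r--
l=1 r=8: min(17,10)*7=70 best=176, r--

r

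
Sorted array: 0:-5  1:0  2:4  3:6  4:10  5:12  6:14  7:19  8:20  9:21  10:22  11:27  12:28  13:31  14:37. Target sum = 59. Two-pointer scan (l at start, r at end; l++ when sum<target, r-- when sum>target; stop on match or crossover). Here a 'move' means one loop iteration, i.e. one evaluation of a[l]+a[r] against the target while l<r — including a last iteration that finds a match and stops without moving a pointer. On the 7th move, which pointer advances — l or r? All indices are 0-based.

[0,14] -5+37=32 <59 → l++
[1,14] 0+37=37 <59 → l++
[2,14] 4+37=41 <59 → l++
[3,14] 6+37=43 <59 → l++
[4,14] 10+37=47 <59 → l++
[5,14] 12+37=49 <59 → l++
[6,14] 14+37=51 <59 → l++

l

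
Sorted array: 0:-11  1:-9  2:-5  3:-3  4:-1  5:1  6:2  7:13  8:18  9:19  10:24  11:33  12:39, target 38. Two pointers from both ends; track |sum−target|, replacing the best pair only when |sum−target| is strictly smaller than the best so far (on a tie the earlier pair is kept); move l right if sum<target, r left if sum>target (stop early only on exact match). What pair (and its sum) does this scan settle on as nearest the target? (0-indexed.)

l=0 r=12: -11+39=28 d=10 *, l++
l=1 r=12: -9+39=30 d=8 *, l++
l=2 r=12: -5+39=34 d=4 *, l++
l=3 r=12: -3+39=36 d=2 *, l++
l=4 r=12: -1+39=38 d=0 *, stop

pair (-1, 39) with sum 38 (|Δ|=0)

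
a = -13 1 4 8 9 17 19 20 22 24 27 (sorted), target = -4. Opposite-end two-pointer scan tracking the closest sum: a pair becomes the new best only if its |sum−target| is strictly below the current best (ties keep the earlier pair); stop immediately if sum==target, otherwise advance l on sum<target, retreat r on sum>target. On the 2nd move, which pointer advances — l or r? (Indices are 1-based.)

r

[1,11] -13+27=14 d=18 * → r--
[1,10] -13+24=11 d=15 * → r--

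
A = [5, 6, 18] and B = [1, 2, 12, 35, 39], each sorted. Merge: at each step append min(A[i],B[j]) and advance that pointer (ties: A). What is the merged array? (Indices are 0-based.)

i=0 j=0: A[i]=5>B[j]=1 take 1, j++
i=0 j=1: A[i]=5>B[j]=2 take 2, j++
i=0 j=2: A[i]=5<=B[j]=12 take 5, i++
i=1 j=2: A[i]=6<=B[j]=12 take 6, i++
i=2 j=2: A[i]=18>B[j]=12 take 12, j++
i=2 j=3: A[i]=18<=B[j]=35 take 18, i++
i=3 j=3: A done, take B[j]=35, j++
i=3 j=4: A done, take B[j]=39, j++

[1, 2, 5, 6, 12, 18, 35, 39]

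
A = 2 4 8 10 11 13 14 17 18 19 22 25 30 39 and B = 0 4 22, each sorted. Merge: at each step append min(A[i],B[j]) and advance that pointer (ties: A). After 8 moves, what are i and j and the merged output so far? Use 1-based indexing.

i=1 j=1: A[i]=2>B[j]=0 take 0, j++
i=1 j=2: A[i]=2<=B[j]=4 take 2, i++
i=2 j=2: A[i]=4<=B[j]=4 take 4, i++
i=3 j=2: A[i]=8>B[j]=4 take 4, j++
i=3 j=3: A[i]=8<=B[j]=22 take 8, i++
i=4 j=3: A[i]=10<=B[j]=22 take 10, i++
i=5 j=3: A[i]=11<=B[j]=22 take 11, i++
i=6 j=3: A[i]=13<=B[j]=22 take 13, i++

i=7, j=3, merged so far=[0, 2, 4, 4, 8, 10, 11, 13]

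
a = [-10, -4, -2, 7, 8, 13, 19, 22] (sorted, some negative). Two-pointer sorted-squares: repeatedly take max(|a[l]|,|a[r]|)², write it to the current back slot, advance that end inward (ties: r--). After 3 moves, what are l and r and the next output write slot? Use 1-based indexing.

l=1, r=5, next write slot=5

l=1 r=8: |-10|<=|22| out[8]=484, r--
l=1 r=7: |-10|<=|19| out[7]=361, r--
l=1 r=6: |-10|<=|13| out[6]=169, r--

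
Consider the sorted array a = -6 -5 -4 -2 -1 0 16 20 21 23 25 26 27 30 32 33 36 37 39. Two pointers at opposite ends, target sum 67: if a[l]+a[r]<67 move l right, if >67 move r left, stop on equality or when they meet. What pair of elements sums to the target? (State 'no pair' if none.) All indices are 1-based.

(30, 37)

[1,19] -6+39=33 <67 → l++
[2,19] -5+39=34 <67 → l++
[3,19] -4+39=35 <67 → l++
[4,19] -2+39=37 <67 → l++
[5,19] -1+39=38 <67 → l++
[6,19] 0+39=39 <67 → l++
[7,19] 16+39=55 <67 → l++
[8,19] 20+39=59 <67 → l++
[9,19] 21+39=60 <67 → l++
[10,19] 23+39=62 <67 → l++
[11,19] 25+39=64 <67 → l++
[12,19] 26+39=65 <67 → l++
[13,19] 27+39=66 <67 → l++
[14,19] 30+39=69 >67 → r--
[14,18] 30+37=67 → found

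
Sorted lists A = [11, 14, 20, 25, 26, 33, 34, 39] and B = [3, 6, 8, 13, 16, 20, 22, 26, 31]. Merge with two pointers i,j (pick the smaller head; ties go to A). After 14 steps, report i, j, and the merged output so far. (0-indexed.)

i=0 j=0: A[i]=11>B[j]=3 take 3, j++
i=0 j=1: A[i]=11>B[j]=6 take 6, j++
i=0 j=2: A[i]=11>B[j]=8 take 8, j++
i=0 j=3: A[i]=11<=B[j]=13 take 11, i++
i=1 j=3: A[i]=14>B[j]=13 take 13, j++
i=1 j=4: A[i]=14<=B[j]=16 take 14, i++
i=2 j=4: A[i]=20>B[j]=16 take 16, j++
i=2 j=5: A[i]=20<=B[j]=20 take 20, i++
i=3 j=5: A[i]=25>B[j]=20 take 20, j++
i=3 j=6: A[i]=25>B[j]=22 take 22, j++
i=3 j=7: A[i]=25<=B[j]=26 take 25, i++
i=4 j=7: A[i]=26<=B[j]=26 take 26, i++
i=5 j=7: A[i]=33>B[j]=26 take 26, j++
i=5 j=8: A[i]=33>B[j]=31 take 31, j++

i=5, j=9, merged so far=[3, 6, 8, 11, 13, 14, 16, 20, 20, 22, 25, 26, 26, 31]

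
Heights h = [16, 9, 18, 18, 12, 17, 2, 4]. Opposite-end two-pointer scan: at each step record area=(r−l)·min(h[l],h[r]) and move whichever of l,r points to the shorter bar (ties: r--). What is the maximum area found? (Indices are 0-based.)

max area = 80

l=0 r=7: min(16,4)*7=28 best=28 *, r--
l=0 r=6: min(16,2)*6=12 best=28, r--
l=0 r=5: min(16,17)*5=80 best=80 *, l++
l=1 r=5: min(9,17)*4=36 best=80, l++
l=2 r=5: min(18,17)*3=51 best=80, r--
l=2 r=4: min(18,12)*2=24 best=80, r--
l=2 r=3: min(18,18)*1=18 best=80, r--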